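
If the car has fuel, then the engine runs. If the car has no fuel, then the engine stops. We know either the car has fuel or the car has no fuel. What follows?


Constructive dilemma: (P → Q) ∧ (R → S), P ∨ R ⊢ Q ∨ S
Premise 1: the car has fuel → the engine runs
Premise 2: the car has no fuel → the engine stops
Premise 3: the car has fuel ∨ the car has no fuel
Case 1: Assuming the car has fuel, then by Premise 1, the engine runs.
Case 2: Assuming the car has no fuel, then by Premise 2, the engine stops.
Since one of the car has fuel or the car has no fuel must hold, we get the engine runs or the engine stops.

The engine runs or the engine stops.


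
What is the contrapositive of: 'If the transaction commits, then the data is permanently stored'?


Original: If the transaction commits, then the data is permanently stored
Contrapositive: If ¬Q, then ¬P
Negate Q: not (the data is permanently stored)
Negate P: not (the transaction commits)

If not (the data is permanently stored), then not (the transaction commits).


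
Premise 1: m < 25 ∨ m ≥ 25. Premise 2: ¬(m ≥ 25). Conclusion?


Disjunctive syllogism: P ∨ Q, ¬P ⊢ Q
Disjunction: m < 25 ∨ m ≥ 25
We know it is not the case that m ≥ 25.
By disjunctive syllogism, the other disjunct must be true.

m < 25


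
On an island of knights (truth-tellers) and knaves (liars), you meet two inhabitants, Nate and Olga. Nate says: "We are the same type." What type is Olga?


Nate says: "We are the same type."
Case 1: Nate is a Knight (truth-teller)
  Statement is true → they ARE the same → Olga is also a Knight
Case 2: Nate is a Knave (liar)
  Statement is false → they are NOT the same → Olga is a Knight
In both cases, Olga is a Knight.

Knight


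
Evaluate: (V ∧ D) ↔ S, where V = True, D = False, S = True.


V = True, D = False, S = True
Step 1: V ∧ D = True AND False = False
Step 2: (False) ↔ S: true when both sides have same truth value.
Result: False ↔ True = False

False


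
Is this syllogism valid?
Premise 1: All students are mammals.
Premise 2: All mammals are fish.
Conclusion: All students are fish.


Premise 1: All students are mammals.
Premise 2: All mammals are fish.
Conclusion: All students are fish.
Barbara syllogism (AAA-1): All A are B, All B are C → All A are C.
Middle term (mammals) distributed in premise 2.

Valid


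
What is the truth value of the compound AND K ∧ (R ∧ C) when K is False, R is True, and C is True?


K = False, R = True, C = True
Step 1: R ∧ C = True AND True = True
Step 2: K ∧ True = False AND True = False
AND is true only when ALL operands are true.

False


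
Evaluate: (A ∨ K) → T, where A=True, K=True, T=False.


A = True, K = True, T = False
Expression: (A ∨ K) → T
Step 1: A ∨ K = True OR True = True
Step 2: (True) → T = True → False (false only if antecedent True and consequent False) = False

False


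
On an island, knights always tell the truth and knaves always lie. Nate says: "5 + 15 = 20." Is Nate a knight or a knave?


Statement: "5 + 15 = 20."
Actual: 5 + 15 = 20
Claimed: 20
Statement is TRUE → Nate tells the truth → Knight

Knight


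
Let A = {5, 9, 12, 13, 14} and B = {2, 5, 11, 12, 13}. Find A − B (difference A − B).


A = {5, 9, 12, 13, 14}
B = {2, 5, 11, 12, 13}
Operation: difference A − B
In A but not B: 9, 14

{9, 14}


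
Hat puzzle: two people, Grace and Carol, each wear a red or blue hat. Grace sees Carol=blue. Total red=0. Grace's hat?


Total red = 0, Carol = blue
Red accounted for: 0
Remaining for Grace: 0
Grace's hat is blue.

blue


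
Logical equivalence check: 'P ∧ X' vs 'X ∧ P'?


Expression 1: P ∧ X
Expression 2: X ∧ P
Truth table (P X | Expr1 Expr2):
  T T |   T     T
  T F |   F     F
  F T |   F     F
  F F |   F     F
All 4 rows agree, so the expressions are logically equivalent.

Yes


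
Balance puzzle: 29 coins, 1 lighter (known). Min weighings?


Each weighing has 3 outcomes (left heavy / balance / right heavy), so k weighings distinguish at most 3^k cases; splitting into three near-equal groups achieves this.
Need 3^k ≥ 29: 3^3 = 27 < 29 ≤ 3^4 = 81
k = ⌈log₃(29)⌉ = 4

4


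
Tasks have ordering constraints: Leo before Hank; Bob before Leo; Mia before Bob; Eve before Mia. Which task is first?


Constraints: Leo before Hank; Bob before Leo; Mia before Bob; Eve before Mia
The first task can have nothing scheduled before it, so it must never appear on the right of a 'before'.
Tasks appearing after some 'before': Hank, Leo, Bob, Mia.
The only task not in that list is Eve → it is first.

Eve


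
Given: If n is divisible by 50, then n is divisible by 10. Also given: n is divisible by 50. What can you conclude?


Modus ponens: P → Q, P ⊢ Q
P: n is divisible by 50
Q: n is divisible by 10
We have P → Q and P is true.
By modus ponens, Q must be true.

n is divisible by 10


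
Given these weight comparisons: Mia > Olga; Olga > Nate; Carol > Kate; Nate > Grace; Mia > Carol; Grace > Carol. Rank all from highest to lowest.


Constraints: Mia > Olga; Olga > Nate; Carol > Kate; Nate > Grace; Mia > Carol; Grace > Carol
Method: at each step, the next-highest is the one remaining person who never appears on the smaller side of a constraint between remaining people.
  Step 1: remaining {Mia, Carol, Grace, Nate, Olga, Kate}; on the smaller side: {Carol, Grace, Nate, Olga, Kate} → Mia is next (Mia > Olga; Mia > Carol).
  Step 2: remaining {Carol, Grace, Nate, Olga, Kate}; on the smaller side: {Carol, Grace, Nate, Kate} → Olga is next (Olga > Nate).
  Step 3: remaining {Carol, Grace, Nate, Kate}; on the smaller side: {Carol, Grace, Kate} → Nate is next (Nate > Grace).
  Step 4: remaining {Carol, Grace, Kate}; on the smaller side: {Carol, Kate} → Grace is next (Grace > Carol).
  Step 5: remaining {Carol, Kate}; on the smaller side: {Kate} → Carol is next (Carol > Kate).
  Step 6: only Kate remains → lowest.
Final ranking (highest to lowest):

Mia > Olga > Nate > Grace > Carol > Kate


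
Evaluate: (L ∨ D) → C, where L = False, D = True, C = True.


L = False, D = True, C = True
Step 1: L ∨ D = False OR True = True
Step 2: (True) → C: false only when antecedent=True and C=False.
Result: True

True


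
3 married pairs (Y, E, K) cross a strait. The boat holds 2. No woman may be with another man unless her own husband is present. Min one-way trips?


Label couples Y, E, K (H = husband, W = wife).
Counting alone: 6 people, the boat carries 2 and someone must bring it back, so each round trip nets at most +1 on the far side until the last crossing → at least 9 trips. The jealousy constraint makes 9 impossible; the shortest valid schedule has 11:
1. WY+WE →  (far: WY,WE; near: HY,HE,HK,WK)
2. WY ←       (far: WE; near: HY,HE,HK,WY,WK)
3. WY+WK →  (far: WY,WE,WK; near: HY,HE,HK)
4. WY ←       (far: WE,WK; near: HY,HE,HK,WY)
5. HE+HK →  (far: HE,WE,HK,WK; near: HY,WY)
6. HE+WE ←  (far: HK,WK; near: HY,WY,HE,WE)
7. HY+HE →  (far: HY,HE,HK,WK; near: WY,WE)
8. WK ←       (far: HY,HE,HK; near: WY,WE,WK)
9. WY+WE →  (far: HY,WY,HE,WE,HK; near: WK)
10. HK ←      (far: HY,WY,HE,WE; near: HK,WK)
11. HK+WK → (far: all six; near: empty)
In every state each wife is either with her husband or with no other man.
Minimum trips = 11

11


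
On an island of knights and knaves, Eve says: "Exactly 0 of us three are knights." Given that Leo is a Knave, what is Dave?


Eve claims exactly 0 knights among Eve, Leo, Dave.
Given: Leo is a Knave.

Case 1: Eve is a Knight (tells truth)
  Then exactly 0 of the three are knights.
  Counting Eve, Leo: 1 knight(s) so far. Need -1 more → impossible.
Case 2: Eve is a Knave (lies)
  Then the count is NOT 0.
  If Dave = Knave, count = 0 = 0 → claim would be true, contradicts lie.
  If Dave = Knight, count = 1 ≠ 0 → lie confirmed ✓

Dave is a Knight.

Knight


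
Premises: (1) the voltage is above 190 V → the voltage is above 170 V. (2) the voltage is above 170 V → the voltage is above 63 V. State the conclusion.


Hypothetical syllogism: P → Q, Q → R ⊢ P → R
Premise 1: the voltage is above 190 V → the voltage is above 170 V
Premise 2: the voltage is above 170 V → the voltage is above 63 V
Chain the implications: the middle term (the voltage is above 170 V) links the two.
Conclusion: If the voltage is above 190 V, then the voltage is above 63 V.

If the voltage is above 190 V, then the voltage is above 63 V.


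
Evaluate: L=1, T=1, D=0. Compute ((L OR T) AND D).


L OR T = 1|1 = 1
1 AND 0 = 0

0


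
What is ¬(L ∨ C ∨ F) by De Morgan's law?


De Morgan's law: ¬(P ∨ Q ∨ R) ≡ ¬P ∧ ¬Q ∧ ¬R
¬(L ∨ C ∨ F) = ¬L ∧ ¬C ∧ ¬F

¬L ∧ ¬C ∧ ¬F


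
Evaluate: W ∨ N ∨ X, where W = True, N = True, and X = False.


W = True, N = True, X = False
Step 1: W ∨ N = True OR True = True
Step 2: True ∨ X = True OR False = True
OR is true when at least one operand is true.

True


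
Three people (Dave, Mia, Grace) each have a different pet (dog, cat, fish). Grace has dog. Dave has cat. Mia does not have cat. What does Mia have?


From clues:
  Grace → dog
  Dave → cat
By elimination, Mia gets the remaining.

fish


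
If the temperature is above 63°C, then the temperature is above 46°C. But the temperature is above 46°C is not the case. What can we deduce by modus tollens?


Modus tollens: P → Q, ¬Q ⊢ ¬P
P: the temperature is above 63°C
Q: the temperature is above 46°C
We have P → Q and Q is false.
By modus tollens, P must be false.

It is not the case that the temperature is above 63°C


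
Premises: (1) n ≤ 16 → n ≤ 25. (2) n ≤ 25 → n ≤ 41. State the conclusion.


Hypothetical syllogism: P → Q, Q → R ⊢ P → R
Premise 1: n ≤ 16 → n ≤ 25
Premise 2: n ≤ 25 → n ≤ 41
Chain the implications: the middle term (n ≤ 25) links the two.
Conclusion: If n ≤ 16, then n ≤ 41.

If n ≤ 16, then n ≤ 41.


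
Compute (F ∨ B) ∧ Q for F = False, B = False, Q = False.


F = False, B = False, Q = False
Step 1: F ∨ B = False OR False = False
Step 2: False ∧ Q = False AND False = False
OR is true when at least one operand is true; AND requires both.

False


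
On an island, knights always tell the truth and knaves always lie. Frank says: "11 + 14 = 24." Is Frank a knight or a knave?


Statement: "11 + 14 = 24."
Actual: 11 + 14 = 25
Claimed: 24
Statement is FALSE → Frank lies → Knave

Knave


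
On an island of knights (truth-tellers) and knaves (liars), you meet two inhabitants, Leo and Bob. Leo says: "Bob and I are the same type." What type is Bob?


Leo says: "Bob and I are the same type."
Case 1: Leo is a Knight (truth-teller)
  Statement is true → they ARE the same → Bob is also a Knight
Case 2: Leo is a Knave (liar)
  Statement is false → they are NOT the same → Bob is a Knight
In both cases, Bob is a Knight.

Knight


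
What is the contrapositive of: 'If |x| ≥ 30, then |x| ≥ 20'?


Original: If |x| ≥ 30, then |x| ≥ 20
Contrapositive: If ¬Q, then ¬P
Negate Q: not (|x| ≥ 20)
Negate P: not (|x| ≥ 30)

If not (|x| ≥ 20), then not (|x| ≥ 30).


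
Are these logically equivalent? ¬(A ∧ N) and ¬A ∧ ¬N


Expression 1: ¬(A ∧ N)
Expression 2: ¬A ∧ ¬N
Truth table (A N | Expr1 Expr2):
  T T |   F     F
  T F |   T     F   ← differ
  F T |   T     F   ← differ
  F F |   T     T
Counterexample: A=T, N=F gives Expr1 = T but Expr2 = F, so the expressions are NOT logically equivalent.

No


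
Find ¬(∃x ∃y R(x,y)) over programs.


Original: ∃x ∃y R(x,y)
Rule: ¬∀→∃, ¬∃→∀, negate predicate.
Negation: ∀x ∀y ¬R(x,y)

∀x ∀y ¬R(x,y)


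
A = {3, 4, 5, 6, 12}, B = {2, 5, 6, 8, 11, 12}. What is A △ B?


A = {3, 4, 5, 6, 12}
B = {2, 5, 6, 8, 11, 12}
Operation: symmetric difference
In A only: [3, 4], in B only: [2, 8, 11]

{2, 3, 4, 8, 11}


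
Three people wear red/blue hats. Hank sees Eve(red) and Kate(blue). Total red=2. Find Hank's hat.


Total red = 2, seen red = 1
Own red = 2 - 1 = 1
Hank's hat is red.

red


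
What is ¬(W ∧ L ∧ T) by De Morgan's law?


De Morgan's law: ¬(P ∧ Q ∧ R) ≡ ¬P ∨ ¬Q ∨ ¬R
¬(W ∧ L ∧ T) = ¬W ∨ ¬L ∨ ¬T

¬W ∨ ¬L ∨ ¬T


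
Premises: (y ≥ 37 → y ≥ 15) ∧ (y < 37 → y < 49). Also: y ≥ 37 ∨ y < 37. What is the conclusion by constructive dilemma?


Constructive dilemma: (P → Q) ∧ (R → S), P ∨ R ⊢ Q ∨ S
Premise 1: y ≥ 37 → y ≥ 15
Premise 2: y < 37 → y < 49
Premise 3: y ≥ 37 ∨ y < 37
Case 1: Assuming y ≥ 37, then by Premise 1, y ≥ 15.
Case 2: Assuming y < 37, then by Premise 2, y < 49.
Since one of y ≥ 37 or y < 37 must hold, we get y ≥ 15 or y < 49.

y ≥ 15 or y < 49.


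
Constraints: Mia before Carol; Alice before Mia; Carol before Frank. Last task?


Constraints: Mia before Carol; Alice before Mia; Carol before Frank
The last task can have nothing scheduled after it, so it must never appear on the left of a 'before'.
Tasks appearing before some other task: Mia, Alice, Carol.
The only task not in that list is Frank → it is last.

Frank


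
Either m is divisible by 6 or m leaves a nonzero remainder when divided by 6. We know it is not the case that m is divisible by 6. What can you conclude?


Disjunctive syllogism: P ∨ Q, ¬P ⊢ Q
Disjunction: m is divisible by 6 ∨ m leaves a nonzero remainder when divided by 6
We know it is not the case that m is divisible by 6.
By disjunctive syllogism, the other disjunct must be true.

m leaves a nonzero remainder when divided by 6


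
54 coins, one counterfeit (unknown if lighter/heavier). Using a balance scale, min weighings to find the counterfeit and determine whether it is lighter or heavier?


Let n = 54. 108 possibilities (n coins × lighter/heavier); each weighing has 3 outcomes.
Bound for k weighings: say the first weighing puts j coins on each pan. If it tips, the 2j weighed coins remain suspects (each with a known direction) and k-1 weighings give 3^(k-1) outcomes; 3^(k-1) is odd, so 2j ≤ 3^(k-1) - 1. If it balances, the n - 2j unweighed coins remain with direction unknown: 2(n - 2j) ≤ 3^(k-1) - 1 by the same parity argument. Adding, n ≤ (3^(k-1) - 1) + (3^(k-1) - 1)/2 = (3^k - 3)/2, and the classical three-group strategy achieves this (3 coins in 2 weighings, 12 in 3, 39 in 4, 120 in 5).
So we need the smallest k with (3^k - 3)/2 ≥ 54.
k = 4: (3^4 - 3)/2 = 39 < 54 ✗
k = 5: (3^5 - 3)/2 = 120 ≥ 54 ✓

5


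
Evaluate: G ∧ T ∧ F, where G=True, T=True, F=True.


G = True, T = True, F = True
Expression: G ∧ T ∧ F
Step 1: G ∧ T = True AND True = True
Step 2: (True) ∧ F = True AND True = True

True


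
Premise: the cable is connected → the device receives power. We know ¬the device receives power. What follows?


Modus tollens: P → Q, ¬Q ⊢ ¬P
P: the cable is connected
Q: the device receives power
We have P → Q and Q is false.
By modus tollens, P must be false.

It is not the case that the cable is connected


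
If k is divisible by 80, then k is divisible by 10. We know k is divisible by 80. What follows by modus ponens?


Modus ponens: P → Q, P ⊢ Q
P: k is divisible by 80
Q: k is divisible by 10
We have P → Q and P is true.
By modus ponens, Q must be true.

k is divisible by 10


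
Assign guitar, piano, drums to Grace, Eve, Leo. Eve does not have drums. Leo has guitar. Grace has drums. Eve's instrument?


From clues:
  Leo → guitar
  Grace → drums
By elimination, Eve gets the remaining.

piano


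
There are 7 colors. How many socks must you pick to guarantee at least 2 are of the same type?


Pigeonhole: to guarantee k in one of n categories, need (k-1)×n + 1.
k = 2, n = 7
Minimum = (2-1) × 7 + 1 = 1 × 7 + 1

8


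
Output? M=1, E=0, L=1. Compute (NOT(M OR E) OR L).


M OR E = 1
NOT(1) = 0
0 OR 1 = 1

1


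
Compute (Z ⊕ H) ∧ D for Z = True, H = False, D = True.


Z = True, H = False, D = True
Step 1: Z ⊕ H = True XOR False = True
Step 2: True ∧ D = True AND True = True
XOR true when exactly one of Z,H is true; then AND with D.

True


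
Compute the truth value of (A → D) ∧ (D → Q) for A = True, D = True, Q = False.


A = True, D = True, Q = False
Step 1: A → D is false only when A=True and D=False. Result: True
Step 2: D → Q is false only when D=True and Q=False. Result: False
Step 3: True ∧ False = False

False


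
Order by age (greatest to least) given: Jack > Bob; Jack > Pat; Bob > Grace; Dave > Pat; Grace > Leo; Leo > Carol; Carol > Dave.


Constraints: Jack > Bob; Jack > Pat; Bob > Grace; Dave > Pat; Grace > Leo; Leo > Carol; Carol > Dave
Method: at each step, the next-highest is the one remaining person who never appears on the smaller side of a constraint between remaining people.
  Step 1: remaining {Bob, Grace, Carol, Jack, Leo, Dave, Pat}; on the smaller side: {Bob, Grace, Carol, Leo, Dave, Pat} → Jack is next (Jack > Bob; Jack > Pat).
  Step 2: remaining {Bob, Grace, Carol, Leo, Dave, Pat}; on the smaller side: {Grace, Carol, Leo, Dave, Pat} → Bob is next (Bob > Grace).
  Step 3: remaining {Grace, Carol, Leo, Dave, Pat}; on the smaller side: {Carol, Leo, Dave, Pat} → Grace is next (Grace > Leo).
  Step 4: remaining {Carol, Leo, Dave, Pat}; on the smaller side: {Carol, Dave, Pat} → Leo is next (Leo > Carol).
  Step 5: remaining {Carol, Dave, Pat}; on the smaller side: {Dave, Pat} → Carol is next (Carol > Dave).
  Step 6: remaining {Dave, Pat}; on the smaller side: {Pat} → Dave is next (Dave > Pat).
  Step 7: only Pat remains → lowest.
Final ranking (highest to lowest):

Jack > Bob > Grace > Leo > Carol > Dave > Pat


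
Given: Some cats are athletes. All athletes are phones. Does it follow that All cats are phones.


Premise 1: Some cats are athletes.
Premise 2: All athletes are phones.
Conclusion: All cats are phones.
Fallacy: illicit minor. The minor term (cats) is distributed in the conclusion ('All cats ...') but undistributed in its premise ('Some cats are athletes' doesn't cover all cats).
Only 'Some cats are phones' follows, not 'All'.

Invalid


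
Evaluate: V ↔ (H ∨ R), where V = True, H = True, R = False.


V = True, H = True, R = False
Step 1: H ∨ R = True OR False = True
Step 2: V ↔ (True): true when both sides have same truth value.
Result: True ↔ True = True

True


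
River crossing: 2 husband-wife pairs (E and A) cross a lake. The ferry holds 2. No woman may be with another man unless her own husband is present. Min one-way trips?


Label couples E and A.
1. WE+WA → (far: WE,WA; near: HE,HA)
2. WE ←   (far: WA; near: HE,HA,WE)
3. HE+HA → (far: HE,HA,WA; near: WE)
4. HE ←   (far: HA,WA; near: HE,WE)  — HE returns, since WE is alone on near bank
5. HE+WE → (far: all four; near: empty)
Every state respects the constraint.
Minimum trips = 5

5


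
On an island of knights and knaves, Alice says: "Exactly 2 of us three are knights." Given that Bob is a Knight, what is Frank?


Alice claims exactly 2 knights among Alice, Bob, Frank.
Given: Bob is a Knight.

Case 1: Alice is a Knight (tells truth)
  Then exactly 2 of the three are knights.
  Counting Alice, Bob: 2 knight(s) so far. Need 0 more → Frank = Knave.
Case 2: Alice is a Knave (lies)
  Then the count is NOT 2.
  If Frank = Knight, count = 2 = 2 → claim would be true, contradicts lie.
  If Frank = Knave, count = 1 ≠ 2 → lie confirmed ✓

Frank is a Knave.

Knave


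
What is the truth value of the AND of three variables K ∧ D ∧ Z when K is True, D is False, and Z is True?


K = True, D = False, Z = True
Step 1: K ∧ D = True AND False = False
Step 2: (False) ∧ Z = (False) AND True = False
AND is true only when ALL operands are true.

False


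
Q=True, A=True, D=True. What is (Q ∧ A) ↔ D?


Q = True, A = True, D = True
Expression: (Q ∧ A) ↔ D
Step 1: Q ∧ A = True AND True = True
Step 2: (True) ↔ D = (True iff True) = True

True


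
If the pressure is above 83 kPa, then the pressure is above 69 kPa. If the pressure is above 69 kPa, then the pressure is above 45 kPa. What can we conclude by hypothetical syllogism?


Hypothetical syllogism: P → Q, Q → R ⊢ P → R
Premise 1: the pressure is above 83 kPa → the pressure is above 69 kPa
Premise 2: the pressure is above 69 kPa → the pressure is above 45 kPa
Chain the implications: the middle term (the pressure is above 69 kPa) links the two.
Conclusion: If the pressure is above 83 kPa, then the pressure is above 45 kPa.

If the pressure is above 83 kPa, then the pressure is above 45 kPa.


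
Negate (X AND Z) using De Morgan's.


De Morgan's law: ¬(P ∧ Q) ≡ ¬P ∨ ¬Q
¬(X ∧ Z) = ¬X ∨ ¬Z

¬X ∨ ¬Z


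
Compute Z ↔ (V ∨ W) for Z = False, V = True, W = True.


Z = False, V = True, W = True
Step 1: V ∨ W = True OR True = True
Step 2: Z ↔ (True): true when both sides have same truth value.
Result: False ↔ True = False

False


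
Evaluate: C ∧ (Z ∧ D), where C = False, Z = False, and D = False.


C = False, Z = False, D = False
Step 1: Z ∧ D = False AND False = False
Step 2: C ∧ False = False AND False = False
AND is true only when ALL operands are true.

False


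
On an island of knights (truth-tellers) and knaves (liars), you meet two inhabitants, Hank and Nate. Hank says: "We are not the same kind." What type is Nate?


Hank says: "We are not the same kind."
Case 1: Hank is a Knight (truth-teller)
  Statement is true → they ARE different → Nate is a Knave
Case 2: Hank is a Knave (liar)
  Statement is false → they are NOT different → Nate is a Knave
In both cases, Nate is a Knave.

Knave


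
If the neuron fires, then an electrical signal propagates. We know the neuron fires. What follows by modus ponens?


Modus ponens: P → Q, P ⊢ Q
P: the neuron fires
Q: an electrical signal propagates
We have P → Q and P is true.
By modus ponens, Q must be true.

An electrical signal propagates


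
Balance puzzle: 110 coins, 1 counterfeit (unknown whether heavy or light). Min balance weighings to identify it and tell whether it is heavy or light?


Let n = 110. 220 possibilities (n coins × lighter/heavier); each weighing has 3 outcomes.
Bound for k weighings: say the first weighing puts j coins on each pan. If it tips, the 2j weighed coins remain suspects (each with a known direction) and k-1 weighings give 3^(k-1) outcomes; 3^(k-1) is odd, so 2j ≤ 3^(k-1) - 1. If it balances, the n - 2j unweighed coins remain with direction unknown: 2(n - 2j) ≤ 3^(k-1) - 1 by the same parity argument. Adding, n ≤ (3^(k-1) - 1) + (3^(k-1) - 1)/2 = (3^k - 3)/2, and the classical three-group strategy achieves this (3 coins in 2 weighings, 12 in 3, 39 in 4, 120 in 5).
So we need the smallest k with (3^k - 3)/2 ≥ 110.
k = 4: (3^4 - 3)/2 = 39 < 110 ✗
k = 5: (3^5 - 3)/2 = 120 ≥ 110 ✓

5


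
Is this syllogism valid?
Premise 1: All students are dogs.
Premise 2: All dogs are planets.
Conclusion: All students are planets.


Premise 1: All students are dogs.
Premise 2: All dogs are planets.
Conclusion: All students are planets.
Barbara syllogism (AAA-1): All A are B, All B are C → All A are C.
Middle term (dogs) distributed in premise 2.

Valid


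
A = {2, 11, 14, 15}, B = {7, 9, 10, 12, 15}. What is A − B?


A = {2, 11, 14, 15}
B = {7, 9, 10, 12, 15}
Operation: difference A − B
In A but not B: 2, 11, 14

{2, 11, 14}


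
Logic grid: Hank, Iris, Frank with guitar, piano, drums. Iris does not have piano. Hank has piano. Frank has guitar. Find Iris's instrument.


From clues:
  Frank → guitar
  Hank → piano
By elimination, Iris gets the remaining.

drums


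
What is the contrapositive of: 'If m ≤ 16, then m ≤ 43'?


Original: If m ≤ 16, then m ≤ 43
Contrapositive: If ¬Q, then ¬P
Negate Q: not (m ≤ 43)
Negate P: not (m ≤ 16)

If not (m ≤ 43), then not (m ≤ 16).


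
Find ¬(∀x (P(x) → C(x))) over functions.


Original: ∀x (P(x) → C(x))
Rule: ¬∀→∃, ¬∃→∀, negate predicate.
Negation: ∃x (P(x) ∧ ¬C(x))

∃x (P(x) ∧ ¬C(x))


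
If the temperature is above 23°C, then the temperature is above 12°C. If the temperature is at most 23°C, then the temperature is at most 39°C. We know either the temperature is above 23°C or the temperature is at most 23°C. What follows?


Constructive dilemma: (P → Q) ∧ (R → S), P ∨ R ⊢ Q ∨ S
Premise 1: the temperature is above 23°C → the temperature is above 12°C
Premise 2: the temperature is at most 23°C → the temperature is at most 39°C
Premise 3: the temperature is above 23°C ∨ the temperature is at most 23°C
Case 1: Assuming the temperature is above 23°C, then by Premise 1, the temperature is above 12°C.
Case 2: Assuming the temperature is at most 23°C, then by Premise 2, the temperature is at most 39°C.
Since one of the temperature is above 23°C or the temperature is at most 23°C must hold, we get the temperature is above 12°C or the temperature is at most 39°C.

The temperature is above 12°C or the temperature is at most 39°C.


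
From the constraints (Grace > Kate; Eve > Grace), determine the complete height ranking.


Constraints: Grace > Kate; Eve > Grace
Method: at each step, the next-highest is the one remaining person who never appears on the smaller side of a constraint between remaining people.
  Step 1: remaining {Grace, Kate, Eve}; on the smaller side: {Grace, Kate} → Eve is next (Eve > Grace).
  Step 2: remaining {Grace, Kate}; on the smaller side: {Kate} → Grace is next (Grace > Kate).
  Step 3: only Kate remains → lowest.
Final ranking (highest to lowest):

Eve > Grace > Kate


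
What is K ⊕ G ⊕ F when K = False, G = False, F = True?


K = False, G = False, F = True
Step 1: K ⊕ G = False XOR False = False
Step 2: False ⊕ F = False XOR True = True
XOR is true when an odd number of operands are true.

True


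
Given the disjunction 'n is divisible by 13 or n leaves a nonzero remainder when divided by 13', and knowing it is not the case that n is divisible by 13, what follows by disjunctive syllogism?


Disjunctive syllogism: P ∨ Q, ¬P ⊢ Q
Disjunction: n is divisible by 13 ∨ n leaves a nonzero remainder when divided by 13
We know it is not the case that n is divisible by 13.
By disjunctive syllogism, the other disjunct must be true.

n leaves a nonzero remainder when divided by 13


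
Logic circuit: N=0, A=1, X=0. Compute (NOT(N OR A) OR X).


N OR A = 1
NOT(1) = 0
0 OR 0 = 0

0


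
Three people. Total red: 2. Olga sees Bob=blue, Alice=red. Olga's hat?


Total red = 2, seen red = 1
Own red = 2 - 1 = 1
Olga's hat is red.

red


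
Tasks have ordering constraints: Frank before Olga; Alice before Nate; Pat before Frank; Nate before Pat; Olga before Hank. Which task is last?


Constraints: Frank before Olga; Alice before Nate; Pat before Frank; Nate before Pat; Olga before Hank
The last task can have nothing scheduled after it, so it must never appear on the left of a 'before'.
Tasks appearing before some other task: Frank, Alice, Pat, Nate, Olga.
The only task not in that list is Hank → it is last.

Hank


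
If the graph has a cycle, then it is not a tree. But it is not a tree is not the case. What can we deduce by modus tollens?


Modus tollens: P → Q, ¬Q ⊢ ¬P
P: the graph has a cycle
Q: it is not a tree
We have P → Q and Q is false.
By modus tollens, P must be false.

It is not the case that the graph has a cycle


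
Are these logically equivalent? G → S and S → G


Expression 1: G → S
Expression 2: S → G
Truth table (G S | Expr1 Expr2):
  T T |   T     T
  T F |   F     T   ← differ
  F T |   T     F   ← differ
  F F |   T     T
Counterexample: G=T, S=F gives Expr1 = F but Expr2 = T, so the expressions are NOT logically equivalent.

No


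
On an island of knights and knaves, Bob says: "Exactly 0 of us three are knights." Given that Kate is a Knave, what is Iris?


Bob claims exactly 0 knights among Bob, Kate, Iris.
Given: Kate is a Knave.

Case 1: Bob is a Knight (tells truth)
  Then exactly 0 of the three are knights.
  Counting Bob, Kate: 1 knight(s) so far. Need -1 more → impossible.
Case 2: Bob is a Knave (lies)
  Then the count is NOT 0.
  If Iris = Knave, count = 0 = 0 → claim would be true, contradicts lie.
  If Iris = Knight, count = 1 ≠ 0 → lie confirmed ✓

Iris is a Knight.

Knight


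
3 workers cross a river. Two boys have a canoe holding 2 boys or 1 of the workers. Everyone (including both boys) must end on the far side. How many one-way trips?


Per crossing of one of the workers: boys→, one←, one of the workers→, one← = 4 trips
3 × 4 = 12, + 1 final boys→ = 13
Minimum trips = 13

13


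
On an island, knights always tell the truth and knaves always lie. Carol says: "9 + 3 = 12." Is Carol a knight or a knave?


Statement: "9 + 3 = 12."
Actual: 9 + 3 = 12
Claimed: 12
Statement is TRUE → Carol tells the truth → Knight

Knight


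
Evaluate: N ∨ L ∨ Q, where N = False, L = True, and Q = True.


N = False, L = True, Q = True
Step 1: N ∨ L = False OR True = True
Step 2: True ∨ Q = True OR True = True
OR is true when at least one operand is true.

True


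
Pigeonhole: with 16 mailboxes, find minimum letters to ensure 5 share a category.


Pigeonhole: to guarantee k in one of n categories, need (k-1)×n + 1.
k = 5, n = 16
Minimum = (5-1) × 16 + 1 = 4 × 16 + 1

65


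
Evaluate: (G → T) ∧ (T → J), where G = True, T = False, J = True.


G = True, T = False, J = True
Step 1: G → T is false only when G=True and T=False. Result: False
Step 2: T → J is false only when T=True and J=False. Result: True
Step 3: False ∧ True = False

False


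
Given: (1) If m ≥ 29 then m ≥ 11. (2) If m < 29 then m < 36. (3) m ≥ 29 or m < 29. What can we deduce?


Constructive dilemma: (P → Q) ∧ (R → S), P ∨ R ⊢ Q ∨ S
Premise 1: m ≥ 29 → m ≥ 11
Premise 2: m < 29 → m < 36
Premise 3: m ≥ 29 ∨ m < 29
Case 1: Assuming m ≥ 29, then by Premise 1, m ≥ 11.
Case 2: Assuming m < 29, then by Premise 2, m < 36.
Since one of m ≥ 29 or m < 29 must hold, we get m ≥ 11 or m < 36.

m ≥ 11 or m < 36.


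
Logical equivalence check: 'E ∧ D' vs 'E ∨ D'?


Expression 1: E ∧ D
Expression 2: E ∨ D
Truth table (E D | Expr1 Expr2):
  T T |   T     T
  T F |   F     T   ← differ
  F T |   F     T   ← differ
  F F |   F     F
Counterexample: E=T, D=F gives Expr1 = F but Expr2 = T, so the expressions are NOT logically equivalent.

No


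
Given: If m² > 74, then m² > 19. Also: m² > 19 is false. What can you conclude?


Modus tollens: P → Q, ¬Q ⊢ ¬P
P: m² > 74
Q: m² > 19
We have P → Q and Q is false.
By modus tollens, P must be false.

It is not the case that m² > 74


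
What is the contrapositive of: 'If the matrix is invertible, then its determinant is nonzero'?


Original: If the matrix is invertible, then its determinant is nonzero
Contrapositive: If ¬Q, then ¬P
Negate Q: not (its determinant is nonzero)
Negate P: not (the matrix is invertible)

If not (its determinant is nonzero), then not (the matrix is invertible).


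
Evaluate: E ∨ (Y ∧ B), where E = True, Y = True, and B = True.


E = True, Y = True, B = True
Step 1: Y ∧ B = True AND True = True
Step 2: E ∨ True = True OR True = True
AND evaluated first (higher precedence); then OR applied.

True


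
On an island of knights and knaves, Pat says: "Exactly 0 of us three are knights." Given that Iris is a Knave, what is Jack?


Pat claims exactly 0 knights among Pat, Iris, Jack.
Given: Iris is a Knave.

Case 1: Pat is a Knight (tells truth)
  Then exactly 0 of the three are knights.
  Counting Pat, Iris: 1 knight(s) so far. Need -1 more → impossible.
Case 2: Pat is a Knave (lies)
  Then the count is NOT 0.
  If Jack = Knave, count = 0 = 0 → claim would be true, contradicts lie.
  If Jack = Knight, count = 1 ≠ 0 → lie confirmed ✓

Jack is a Knight.

Knight


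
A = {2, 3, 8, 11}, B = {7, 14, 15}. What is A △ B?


A = {2, 3, 8, 11}
B = {7, 14, 15}
Operation: symmetric difference
In A only: [2, 3, 8, 11], in B only: [7, 14, 15]

{2, 3, 7, 8, 11, 14, 15}


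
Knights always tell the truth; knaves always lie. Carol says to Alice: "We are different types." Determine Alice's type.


Carol says: "We are different types."
Case 1: Carol is a Knight (truth-teller)
  Statement is true → they ARE different → Alice is a Knave
Case 2: Carol is a Knave (liar)
  Statement is false → they are NOT different → Alice is a Knave
In both cases, Alice is a Knave.

Knave


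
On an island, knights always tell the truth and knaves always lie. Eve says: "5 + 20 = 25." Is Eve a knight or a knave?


Statement: "5 + 20 = 25."
Actual: 5 + 20 = 25
Claimed: 25
Statement is TRUE → Eve tells the truth → Knight

Knight


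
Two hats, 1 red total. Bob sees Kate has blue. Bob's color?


Total red = 1, Kate = blue
Red accounted for: 0
Remaining for Bob: 1
Bob's hat is red.

red


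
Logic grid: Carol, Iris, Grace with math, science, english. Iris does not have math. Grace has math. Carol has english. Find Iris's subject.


From clues:
  Grace → math
  Carol → english
By elimination, Iris gets the remaining.

science


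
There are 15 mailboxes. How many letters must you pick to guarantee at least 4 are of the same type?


Pigeonhole: to guarantee k in one of n categories, need (k-1)×n + 1.
k = 4, n = 15
Minimum = (4-1) × 15 + 1 = 3 × 15 + 1

46


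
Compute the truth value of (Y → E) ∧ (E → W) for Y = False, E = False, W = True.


Y = False, E = False, W = True
Step 1: Y → E is false only when Y=True and E=False. Result: True
Step 2: E → W is false only when E=True and W=False. Result: True
Step 3: True ∧ True = True

True


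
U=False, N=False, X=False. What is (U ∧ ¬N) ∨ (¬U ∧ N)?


U = False, N = False, X = False
Expression: (U ∧ ¬N) ∨ (¬U ∧ N)
Step 1: ¬N = NOT False = True
Step 2: U ∧ ¬N = False AND True = False
Step 3: ¬U = NOT False = True
Step 4: ¬U ∧ N = True AND False = False
Step 5: (False) ∨ (False) = False OR False = False

False


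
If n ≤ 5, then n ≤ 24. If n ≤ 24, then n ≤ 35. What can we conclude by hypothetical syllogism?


Hypothetical syllogism: P → Q, Q → R ⊢ P → R
Premise 1: n ≤ 5 → n ≤ 24
Premise 2: n ≤ 24 → n ≤ 35
Chain the implications: the middle term (n ≤ 24) links the two.
Conclusion: If n ≤ 5, then n ≤ 35.

If n ≤ 5, then n ≤ 35.


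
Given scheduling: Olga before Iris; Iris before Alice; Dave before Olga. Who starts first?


Constraints: Olga before Iris; Iris before Alice; Dave before Olga
The first task can have nothing scheduled before it, so it must never appear on the right of a 'before'.
Tasks appearing after some 'before': Iris, Alice, Olga.
The only task not in that list is Dave → it is first.

Dave


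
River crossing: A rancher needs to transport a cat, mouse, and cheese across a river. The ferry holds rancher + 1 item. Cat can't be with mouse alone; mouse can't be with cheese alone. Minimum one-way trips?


1. rancher+mouse → 2. rancher ← 3. rancher+cat → 4. rancher+mouse ← 5. rancher+cheese → 6. rancher ← 7. rancher+mouse →
Minimum trips = 7

7


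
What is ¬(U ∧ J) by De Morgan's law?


De Morgan's law: ¬(P ∧ Q) ≡ ¬P ∨ ¬Q
¬(U ∧ J) = ¬U ∨ ¬J

¬U ∨ ¬J


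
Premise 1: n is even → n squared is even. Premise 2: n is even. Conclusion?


Modus ponens: P → Q, P ⊢ Q
P: n is even
Q: n squared is even
We have P → Q and P is true.
By modus ponens, Q must be true.

n squared is even


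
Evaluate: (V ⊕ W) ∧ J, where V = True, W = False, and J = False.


V = True, W = False, J = False
Step 1: V ⊕ W = True XOR False = True
Step 2: True ∧ J = True AND False = False
XOR true when exactly one of V,W is true; then AND with J.

False


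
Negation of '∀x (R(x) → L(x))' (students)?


Original: ∀x (R(x) → L(x))
Rule: ¬∀→∃, ¬∃→∀, negate predicate.
Negation: ∃x (R(x) ∧ ¬L(x))

∃x (R(x) ∧ ¬L(x))


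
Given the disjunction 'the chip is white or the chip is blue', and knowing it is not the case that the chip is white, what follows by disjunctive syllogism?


Disjunctive syllogism: P ∨ Q, ¬P ⊢ Q
Disjunction: the chip is white ∨ the chip is blue
We know it is not the case that the chip is white.
By disjunctive syllogism, the other disjunct must be true.

The chip is blue


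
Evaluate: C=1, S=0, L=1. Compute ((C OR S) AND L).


C OR S = 1|0 = 1
1 AND 1 = 1

1


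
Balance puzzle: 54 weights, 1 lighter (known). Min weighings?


Each weighing has 3 outcomes (left heavy / balance / right heavy), so k weighings distinguish at most 3^k cases; splitting into three near-equal groups achieves this.
Need 3^k ≥ 54: 3^3 = 27 < 54 ≤ 3^4 = 81
k = ⌈log₃(54)⌉ = 4

4


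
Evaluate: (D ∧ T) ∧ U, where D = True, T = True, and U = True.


D = True, T = True, U = True
Step 1: D ∧ T = True AND True = True
Step 2: True ∧ U = True AND True = True
AND is true only when ALL operands are true.

True


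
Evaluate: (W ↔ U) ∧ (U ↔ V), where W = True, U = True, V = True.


W = True, U = True, V = True
Step 1: W ↔ U is true when W and U have the same value. Result: True
Step 2: U ↔ V is true when U and V have the same value. Result: True
Step 3: True ∧ True = True

True


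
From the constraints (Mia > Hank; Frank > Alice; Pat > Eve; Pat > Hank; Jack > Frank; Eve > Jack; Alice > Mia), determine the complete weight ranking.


Constraints: Mia > Hank; Frank > Alice; Pat > Eve; Pat > Hank; Jack > Frank; Eve > Jack; Alice > Mia
Method: at each step, the next-highest is the one remaining person who never appears on the smaller side of a constraint between remaining people.
  Step 1: remaining {Eve, Alice, Frank, Hank, Jack, Pat, Mia}; on the smaller side: {Eve, Alice, Frank, Hank, Jack, Mia} → Pat is next (Pat > Eve; Pat > Hank).
  Step 2: remaining {Eve, Alice, Frank, Hank, Jack, Mia}; on the smaller side: {Alice, Frank, Hank, Jack, Mia} → Eve is next (Eve > Jack).
  Step 3: remaining {Alice, Frank, Hank, Jack, Mia}; on the smaller side: {Alice, Frank, Hank, Mia} → Jack is next (Jack > Frank).
  Step 4: remaining {Alice, Frank, Hank, Mia}; on the smaller side: {Alice, Hank, Mia} → Frank is next (Frank > Alice).
  Step 5: remaining {Alice, Hank, Mia}; on the smaller side: {Hank, Mia} → Alice is next (Alice > Mia).
  Step 6: remaining {Hank, Mia}; on the smaller side: {Hank} → Mia is next (Mia > Hank).
  Step 7: only Hank remains → lowest.
Final ranking (highest to lowest):

Pat > Eve > Jack > Frank > Alice > Mia > Hank


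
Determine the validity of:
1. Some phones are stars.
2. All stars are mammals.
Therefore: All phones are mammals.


Premise 1: Some phones are stars.
Premise 2: All stars are mammals.
Conclusion: All phones are mammals.
Fallacy: illicit minor. The minor term (phones) is distributed in the conclusion ('All phones ...') but undistributed in its premise ('Some phones are stars' doesn't cover all phones).
Only 'Some phones are mammals' follows, not 'All'.

Invalid


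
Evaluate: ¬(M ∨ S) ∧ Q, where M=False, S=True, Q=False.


M = False, S = True, Q = False
Expression: ¬(M ∨ S) ∧ Q
Step 1: M ∨ S = False OR True = True
Step 2: ¬(M ∨ S) = NOT True = False
Step 3: (False) ∧ Q = False AND False = False

False


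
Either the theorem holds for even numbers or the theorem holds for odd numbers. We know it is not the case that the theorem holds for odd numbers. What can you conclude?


Disjunctive syllogism: P ∨ Q, ¬P ⊢ Q
Disjunction: the theorem holds for even numbers ∨ the theorem holds for odd numbers
We know it is not the case that the theorem holds for odd numbers.
By disjunctive syllogism, the other disjunct must be true.

The theorem holds for even numbers
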